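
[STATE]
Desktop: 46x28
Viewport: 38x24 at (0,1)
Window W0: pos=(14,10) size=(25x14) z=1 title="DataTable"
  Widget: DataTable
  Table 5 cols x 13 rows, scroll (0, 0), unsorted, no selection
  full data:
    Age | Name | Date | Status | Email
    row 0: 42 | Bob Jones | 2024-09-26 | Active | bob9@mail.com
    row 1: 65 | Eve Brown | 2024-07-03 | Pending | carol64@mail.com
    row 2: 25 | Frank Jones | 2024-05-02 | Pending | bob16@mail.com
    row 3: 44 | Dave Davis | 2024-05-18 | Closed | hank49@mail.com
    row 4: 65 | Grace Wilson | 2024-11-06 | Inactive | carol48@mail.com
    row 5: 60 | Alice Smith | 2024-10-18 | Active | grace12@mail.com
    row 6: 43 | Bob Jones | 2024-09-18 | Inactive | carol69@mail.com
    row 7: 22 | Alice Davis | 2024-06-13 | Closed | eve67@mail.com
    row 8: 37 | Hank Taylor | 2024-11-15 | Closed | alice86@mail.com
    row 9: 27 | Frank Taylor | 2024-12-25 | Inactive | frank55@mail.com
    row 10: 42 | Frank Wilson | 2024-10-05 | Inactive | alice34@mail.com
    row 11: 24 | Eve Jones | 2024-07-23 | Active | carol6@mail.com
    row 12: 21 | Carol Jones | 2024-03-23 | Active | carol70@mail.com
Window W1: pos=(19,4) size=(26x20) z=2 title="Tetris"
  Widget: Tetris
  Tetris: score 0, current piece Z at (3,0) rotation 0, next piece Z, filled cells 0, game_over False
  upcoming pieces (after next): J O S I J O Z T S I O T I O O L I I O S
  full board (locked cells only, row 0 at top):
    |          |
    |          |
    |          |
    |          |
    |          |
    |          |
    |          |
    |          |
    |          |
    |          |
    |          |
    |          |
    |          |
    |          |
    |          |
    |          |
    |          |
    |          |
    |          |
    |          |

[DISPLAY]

                                      
                                      
                                      
                   ┏━━━━━━━━━━━━━━━━━━
                   ┃ Tetris           
                   ┠──────────────────
                   ┃          │Next:  
                   ┃          │▓▓     
                   ┃          │ ▓▓    
              ┏━━━━┃          │       
              ┃ Dat┃          │       
              ┠────┃          │       
              ┃Age│┃          │Score: 
              ┃───┼┃          │0      
              ┃42 │┃          │       
              ┃65 │┃          │       
              ┃25 │┃          │       
              ┃44 │┃          │       
              ┃65 │┃          │       
              ┃60 │┃          │       
              ┃43 │┃          │       
              ┃22 │┃          │       
              ┗━━━━┗━━━━━━━━━━━━━━━━━━
                                      


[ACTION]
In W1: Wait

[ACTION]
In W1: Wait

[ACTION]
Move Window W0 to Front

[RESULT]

                                      
                                      
                                      
                   ┏━━━━━━━━━━━━━━━━━━
                   ┃ Tetris           
                   ┠──────────────────
                   ┃          │Next:  
                   ┃          │▓▓     
                   ┃          │ ▓▓    
              ┏━━━━━━━━━━━━━━━━━━━━━━━
              ┃ DataTable             
              ┠───────────────────────
              ┃Age│Name        │Date  
              ┃───┼────────────┼──────
              ┃42 │Bob Jones   │2024-0
              ┃65 │Eve Brown   │2024-0
              ┃25 │Frank Jones │2024-0
              ┃44 │Dave Davis  │2024-0
              ┃65 │Grace Wilson│2024-1
              ┃60 │Alice Smith │2024-1
              ┃43 │Bob Jones   │2024-0
              ┃22 │Alice Davis │2024-0
              ┗━━━━━━━━━━━━━━━━━━━━━━━
                                      


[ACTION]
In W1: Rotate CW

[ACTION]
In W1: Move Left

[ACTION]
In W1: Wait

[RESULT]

                                      
                                      
                                      
                   ┏━━━━━━━━━━━━━━━━━━
                   ┃ Tetris           
                   ┠──────────────────
                   ┃  ▓▓      │Next:  
                   ┃  ▓       │▓▓     
                   ┃          │ ▓▓    
              ┏━━━━━━━━━━━━━━━━━━━━━━━
              ┃ DataTable             
              ┠───────────────────────
              ┃Age│Name        │Date  
              ┃───┼────────────┼──────
              ┃42 │Bob Jones   │2024-0
              ┃65 │Eve Brown   │2024-0
              ┃25 │Frank Jones │2024-0
              ┃44 │Dave Davis  │2024-0
              ┃65 │Grace Wilson│2024-1
              ┃60 │Alice Smith │2024-1
              ┃43 │Bob Jones   │2024-0
              ┃22 │Alice Davis │2024-0
              ┗━━━━━━━━━━━━━━━━━━━━━━━
                                      


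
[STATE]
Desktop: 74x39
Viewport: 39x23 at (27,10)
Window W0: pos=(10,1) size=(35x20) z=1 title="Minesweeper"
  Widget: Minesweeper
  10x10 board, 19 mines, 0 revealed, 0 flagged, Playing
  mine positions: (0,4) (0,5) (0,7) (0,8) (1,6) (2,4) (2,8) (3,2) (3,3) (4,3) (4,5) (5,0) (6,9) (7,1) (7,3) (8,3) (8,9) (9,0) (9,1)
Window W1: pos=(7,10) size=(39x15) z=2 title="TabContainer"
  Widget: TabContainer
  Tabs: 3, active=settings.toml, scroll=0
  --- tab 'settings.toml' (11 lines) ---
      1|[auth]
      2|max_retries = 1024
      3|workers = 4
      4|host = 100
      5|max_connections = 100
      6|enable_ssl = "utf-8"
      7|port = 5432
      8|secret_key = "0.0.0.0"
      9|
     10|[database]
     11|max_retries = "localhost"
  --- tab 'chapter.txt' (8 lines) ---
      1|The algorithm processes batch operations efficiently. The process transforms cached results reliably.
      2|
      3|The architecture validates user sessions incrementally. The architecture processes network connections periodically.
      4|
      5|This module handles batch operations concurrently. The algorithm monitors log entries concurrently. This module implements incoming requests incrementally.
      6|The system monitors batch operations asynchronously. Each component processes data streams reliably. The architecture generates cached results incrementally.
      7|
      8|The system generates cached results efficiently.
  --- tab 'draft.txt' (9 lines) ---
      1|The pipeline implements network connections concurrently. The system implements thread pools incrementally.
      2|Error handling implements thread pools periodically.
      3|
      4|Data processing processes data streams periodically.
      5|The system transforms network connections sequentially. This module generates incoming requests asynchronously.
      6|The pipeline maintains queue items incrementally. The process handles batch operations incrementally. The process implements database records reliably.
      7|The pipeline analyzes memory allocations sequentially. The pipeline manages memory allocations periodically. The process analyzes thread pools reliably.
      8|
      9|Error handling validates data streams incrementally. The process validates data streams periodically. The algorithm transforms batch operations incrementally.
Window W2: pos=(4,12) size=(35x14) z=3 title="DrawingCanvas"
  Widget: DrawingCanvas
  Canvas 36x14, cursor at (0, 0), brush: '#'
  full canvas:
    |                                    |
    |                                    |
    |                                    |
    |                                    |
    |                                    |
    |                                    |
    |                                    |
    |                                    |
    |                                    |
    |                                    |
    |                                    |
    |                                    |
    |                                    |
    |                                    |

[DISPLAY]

━━━━━━━━━━━━━━━━━━┓                    
                  ┃                    
━━━━━━━━━━━┓──────┨                    
           ┃draft.┃                    
───────────┨──────┃                    
           ┃      ┃                    
           ┃      ┃                    
           ┃      ┃                    
           ┃      ┃                    
           ┃      ┃                    
           ┃      ┃                    
           ┃      ┃                    
           ┃      ┃                    
           ┃      ┃                    
           ┃━━━━━━┛                    
━━━━━━━━━━━┛                           
                                       
                                       
                                       
                                       
                                       
                                       
                                       


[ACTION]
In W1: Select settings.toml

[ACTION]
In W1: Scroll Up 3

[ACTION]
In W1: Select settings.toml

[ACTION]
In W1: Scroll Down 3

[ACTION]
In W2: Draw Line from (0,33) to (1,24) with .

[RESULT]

━━━━━━━━━━━━━━━━━━┓                    
                  ┃                    
━━━━━━━━━━━┓──────┨                    
           ┃draft.┃                    
───────────┨──────┃                    
       ....┃      ┃                    
  .....    ┃      ┃                    
           ┃      ┃                    
           ┃      ┃                    
           ┃      ┃                    
           ┃      ┃                    
           ┃      ┃                    
           ┃      ┃                    
           ┃      ┃                    
           ┃━━━━━━┛                    
━━━━━━━━━━━┛                           
                                       
                                       
                                       
                                       
                                       
                                       
                                       


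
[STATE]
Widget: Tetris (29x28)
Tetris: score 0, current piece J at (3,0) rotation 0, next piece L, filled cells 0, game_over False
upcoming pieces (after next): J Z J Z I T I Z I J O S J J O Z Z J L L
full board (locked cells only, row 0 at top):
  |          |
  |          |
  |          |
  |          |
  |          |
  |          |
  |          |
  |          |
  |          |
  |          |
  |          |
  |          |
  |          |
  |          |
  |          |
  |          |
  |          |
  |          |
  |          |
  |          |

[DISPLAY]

   █      │Next:             
   ███    │  ▒               
          │▒▒▒               
          │                  
          │                  
          │                  
          │Score:            
          │0                 
          │                  
          │                  
          │                  
          │                  
          │                  
          │                  
          │                  
          │                  
          │                  
          │                  
          │                  
          │                  
          │                  
          │                  
          │                  
          │                  
          │                  
          │                  
          │                  
          │                  


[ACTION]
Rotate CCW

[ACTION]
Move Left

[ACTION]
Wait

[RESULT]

          │Next:             
   █      │  ▒               
   █      │▒▒▒               
  ██      │                  
          │                  
          │                  
          │Score:            
          │0                 
          │                  
          │                  
          │                  
          │                  
          │                  
          │                  
          │                  
          │                  
          │                  
          │                  
          │                  
          │                  
          │                  
          │                  
          │                  
          │                  
          │                  
          │                  
          │                  
          │                  


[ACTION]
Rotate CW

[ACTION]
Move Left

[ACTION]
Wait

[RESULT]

          │Next:             
          │  ▒               
 █        │▒▒▒               
 ███      │                  
          │                  
          │                  
          │Score:            
          │0                 
          │                  
          │                  
          │                  
          │                  
          │                  
          │                  
          │                  
          │                  
          │                  
          │                  
          │                  
          │                  
          │                  
          │                  
          │                  
          │                  
          │                  
          │                  
          │                  
          │                  


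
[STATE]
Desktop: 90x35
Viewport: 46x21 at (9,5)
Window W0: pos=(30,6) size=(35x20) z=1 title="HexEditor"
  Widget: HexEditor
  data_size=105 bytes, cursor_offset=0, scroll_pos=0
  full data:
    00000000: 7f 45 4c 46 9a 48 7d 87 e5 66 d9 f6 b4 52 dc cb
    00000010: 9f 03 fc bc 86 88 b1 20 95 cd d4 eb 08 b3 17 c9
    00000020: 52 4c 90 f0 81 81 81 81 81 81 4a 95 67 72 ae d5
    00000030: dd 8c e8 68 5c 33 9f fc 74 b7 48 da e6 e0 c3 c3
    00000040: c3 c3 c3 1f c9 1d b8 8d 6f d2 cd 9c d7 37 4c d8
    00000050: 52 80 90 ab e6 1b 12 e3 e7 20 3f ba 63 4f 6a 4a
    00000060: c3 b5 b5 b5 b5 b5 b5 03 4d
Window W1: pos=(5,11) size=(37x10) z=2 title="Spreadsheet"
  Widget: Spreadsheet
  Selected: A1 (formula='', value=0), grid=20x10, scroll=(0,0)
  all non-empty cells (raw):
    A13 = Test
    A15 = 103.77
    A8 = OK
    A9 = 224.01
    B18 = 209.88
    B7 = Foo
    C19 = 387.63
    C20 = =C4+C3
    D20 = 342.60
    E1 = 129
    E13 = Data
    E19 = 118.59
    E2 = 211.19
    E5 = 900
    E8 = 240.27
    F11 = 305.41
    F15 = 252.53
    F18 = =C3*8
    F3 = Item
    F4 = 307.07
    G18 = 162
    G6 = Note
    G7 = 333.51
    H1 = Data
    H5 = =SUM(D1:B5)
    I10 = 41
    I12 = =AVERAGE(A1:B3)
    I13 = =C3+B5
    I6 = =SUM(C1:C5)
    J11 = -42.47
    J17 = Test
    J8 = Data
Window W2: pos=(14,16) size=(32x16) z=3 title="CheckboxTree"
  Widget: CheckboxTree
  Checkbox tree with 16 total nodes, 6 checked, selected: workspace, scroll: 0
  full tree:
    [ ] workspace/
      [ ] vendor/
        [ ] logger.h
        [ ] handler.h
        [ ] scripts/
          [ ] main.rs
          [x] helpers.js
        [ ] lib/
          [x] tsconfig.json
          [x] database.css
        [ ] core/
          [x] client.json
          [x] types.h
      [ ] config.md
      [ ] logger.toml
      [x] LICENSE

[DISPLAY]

                                              
                     ┏━━━━━━━━━━━━━━━━━━━━━━━━
                     ┃ HexEditor              
                     ┠────────────────────────
                     ┃00000000  7F 45 4c 46 9a
                     ┃00000010  9f 03 fc bc 86
━━━━━━━━━━━━━━━━━━━━━━━━━━━━━━━━┓2 4c 90 f0 81
readsheet                       ┃d 8c e8 68 5c
────────────────────────────────┨3 c3 c3 1f c9
                                ┃2 80 90 ab e6
    A       B       C       D   ┃3 b5 b5 b5 b5
-----┏━━━━━━━━━━━━━━━━━━━━━━━━━━━━━━┓         
     ┃ CheckboxTree                 ┃         
     ┠──────────────────────────────┨         
     ┃>[-] workspace/               ┃         
━━━━━┃   [-] vendor/                ┃         
     ┃     [ ] logger.h             ┃         
     ┃     [ ] handler.h            ┃         
     ┃     [-] scripts/             ┃         
     ┃       [ ] main.rs            ┃         
     ┃       [x] helpers.js         ┃━━━━━━━━━


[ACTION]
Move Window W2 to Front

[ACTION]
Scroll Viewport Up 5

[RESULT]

                                              
                                              
                                              
                                              
                                              
                                              
                     ┏━━━━━━━━━━━━━━━━━━━━━━━━
                     ┃ HexEditor              
                     ┠────────────────────────
                     ┃00000000  7F 45 4c 46 9a
                     ┃00000010  9f 03 fc bc 86
━━━━━━━━━━━━━━━━━━━━━━━━━━━━━━━━┓2 4c 90 f0 81
readsheet                       ┃d 8c e8 68 5c
────────────────────────────────┨3 c3 c3 1f c9
                                ┃2 80 90 ab e6
    A       B       C       D   ┃3 b5 b5 b5 b5
-----┏━━━━━━━━━━━━━━━━━━━━━━━━━━━━━━┓         
     ┃ CheckboxTree                 ┃         
     ┠──────────────────────────────┨         
     ┃>[-] workspace/               ┃         
━━━━━┃   [-] vendor/                ┃         


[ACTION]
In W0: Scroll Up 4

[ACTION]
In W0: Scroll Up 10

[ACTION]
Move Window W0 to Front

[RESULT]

                                              
                                              
                                              
                                              
                                              
                                              
                     ┏━━━━━━━━━━━━━━━━━━━━━━━━
                     ┃ HexEditor              
                     ┠────────────────────────
                     ┃00000000  7F 45 4c 46 9a
                     ┃00000010  9f 03 fc bc 86
━━━━━━━━━━━━━━━━━━━━━┃00000020  52 4c 90 f0 81
readsheet            ┃00000030  dd 8c e8 68 5c
─────────────────────┃00000040  c3 c3 c3 1f c9
                     ┃00000050  52 80 90 ab e6
    A       B       C┃00000060  c3 b5 b5 b5 b5
-----┏━━━━━━━━━━━━━━━┃                        
     ┃ CheckboxTree  ┃                        
     ┠───────────────┃                        
     ┃>[-] workspace/┃                        
━━━━━┃   [-] vendor/ ┃                        


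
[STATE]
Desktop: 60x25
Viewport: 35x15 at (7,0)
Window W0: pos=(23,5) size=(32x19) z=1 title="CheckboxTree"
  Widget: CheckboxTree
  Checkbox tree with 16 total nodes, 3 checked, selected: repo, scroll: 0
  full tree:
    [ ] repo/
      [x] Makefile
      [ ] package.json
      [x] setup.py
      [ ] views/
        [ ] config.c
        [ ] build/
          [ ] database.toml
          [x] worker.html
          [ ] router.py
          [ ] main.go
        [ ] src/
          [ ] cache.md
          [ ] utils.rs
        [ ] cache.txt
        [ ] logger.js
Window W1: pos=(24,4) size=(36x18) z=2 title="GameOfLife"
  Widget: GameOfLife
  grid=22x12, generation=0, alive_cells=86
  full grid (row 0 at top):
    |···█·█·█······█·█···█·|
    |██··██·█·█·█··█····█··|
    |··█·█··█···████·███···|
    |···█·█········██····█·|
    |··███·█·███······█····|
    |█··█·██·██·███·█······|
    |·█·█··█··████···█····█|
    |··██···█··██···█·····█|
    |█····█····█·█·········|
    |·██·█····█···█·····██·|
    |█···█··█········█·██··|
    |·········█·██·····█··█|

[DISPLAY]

                                   
                                   
                                   
                                   
                 ┏━━━━━━━━━━━━━━━━━
                ┏┃ GameOfLife      
                ┃┠─────────────────
                ┠┃Gen: 0           
                ┃┃···█·█·█······█·█
                ┃┃██··██·█·█·█··█··
                ┃┃··█·█··█···████·█
                ┃┃···█·█········██·
                ┃┃··███·█·███······
                ┃┃█··█·██·██·███·█·
                ┃┃·█·█··█··████···█


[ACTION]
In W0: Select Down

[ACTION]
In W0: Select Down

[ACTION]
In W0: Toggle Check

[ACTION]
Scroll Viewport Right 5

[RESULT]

                                   
                                   
                                   
                                   
            ┏━━━━━━━━━━━━━━━━━━━━━━
           ┏┃ GameOfLife           
           ┃┠──────────────────────
           ┠┃Gen: 0                
           ┃┃···█·█·█······█·█···█·
           ┃┃██··██·█·█·█··█····█··
           ┃┃··█·█··█···████·███···
           ┃┃···█·█········██····█·
           ┃┃··███·█·███······█····
           ┃┃█··█·██·██·███·█······
           ┃┃·█·█··█··████···█····█


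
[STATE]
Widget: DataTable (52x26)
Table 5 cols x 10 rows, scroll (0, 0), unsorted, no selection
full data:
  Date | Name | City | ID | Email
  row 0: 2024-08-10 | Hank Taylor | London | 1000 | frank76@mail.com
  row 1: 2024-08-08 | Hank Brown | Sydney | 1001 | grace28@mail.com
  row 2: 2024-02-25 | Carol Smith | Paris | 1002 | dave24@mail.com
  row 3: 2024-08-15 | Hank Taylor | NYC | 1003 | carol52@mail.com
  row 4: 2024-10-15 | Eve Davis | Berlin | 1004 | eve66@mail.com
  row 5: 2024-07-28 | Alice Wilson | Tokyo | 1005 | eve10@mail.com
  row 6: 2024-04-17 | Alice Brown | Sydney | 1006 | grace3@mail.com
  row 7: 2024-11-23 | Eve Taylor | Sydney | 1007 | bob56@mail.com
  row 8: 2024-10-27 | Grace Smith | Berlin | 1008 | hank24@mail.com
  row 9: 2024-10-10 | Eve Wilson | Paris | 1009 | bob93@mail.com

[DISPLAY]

Date      │Name        │City  │ID  │Email           
──────────┼────────────┼──────┼────┼────────────────
2024-08-10│Hank Taylor │London│1000│frank76@mail.com
2024-08-08│Hank Brown  │Sydney│1001│grace28@mail.com
2024-02-25│Carol Smith │Paris │1002│dave24@mail.com 
2024-08-15│Hank Taylor │NYC   │1003│carol52@mail.com
2024-10-15│Eve Davis   │Berlin│1004│eve66@mail.com  
2024-07-28│Alice Wilson│Tokyo │1005│eve10@mail.com  
2024-04-17│Alice Brown │Sydney│1006│grace3@mail.com 
2024-11-23│Eve Taylor  │Sydney│1007│bob56@mail.com  
2024-10-27│Grace Smith │Berlin│1008│hank24@mail.com 
2024-10-10│Eve Wilson  │Paris │1009│bob93@mail.com  
                                                    
                                                    
                                                    
                                                    
                                                    
                                                    
                                                    
                                                    
                                                    
                                                    
                                                    
                                                    
                                                    
                                                    


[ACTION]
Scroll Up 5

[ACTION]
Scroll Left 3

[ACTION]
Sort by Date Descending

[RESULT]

Date     ▼│Name        │City  │ID  │Email           
──────────┼────────────┼──────┼────┼────────────────
2024-11-23│Eve Taylor  │Sydney│1007│bob56@mail.com  
2024-10-27│Grace Smith │Berlin│1008│hank24@mail.com 
2024-10-15│Eve Davis   │Berlin│1004│eve66@mail.com  
2024-10-10│Eve Wilson  │Paris │1009│bob93@mail.com  
2024-08-15│Hank Taylor │NYC   │1003│carol52@mail.com
2024-08-10│Hank Taylor │London│1000│frank76@mail.com
2024-08-08│Hank Brown  │Sydney│1001│grace28@mail.com
2024-07-28│Alice Wilson│Tokyo │1005│eve10@mail.com  
2024-04-17│Alice Brown │Sydney│1006│grace3@mail.com 
2024-02-25│Carol Smith │Paris │1002│dave24@mail.com 
                                                    
                                                    
                                                    
                                                    
                                                    
                                                    
                                                    
                                                    
                                                    
                                                    
                                                    
                                                    
                                                    
                                                    


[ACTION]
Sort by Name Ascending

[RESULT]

Date      │Name       ▲│City  │ID  │Email           
──────────┼────────────┼──────┼────┼────────────────
2024-04-17│Alice Brown │Sydney│1006│grace3@mail.com 
2024-07-28│Alice Wilson│Tokyo │1005│eve10@mail.com  
2024-02-25│Carol Smith │Paris │1002│dave24@mail.com 
2024-10-15│Eve Davis   │Berlin│1004│eve66@mail.com  
2024-11-23│Eve Taylor  │Sydney│1007│bob56@mail.com  
2024-10-10│Eve Wilson  │Paris │1009│bob93@mail.com  
2024-10-27│Grace Smith │Berlin│1008│hank24@mail.com 
2024-08-08│Hank Brown  │Sydney│1001│grace28@mail.com
2024-08-15│Hank Taylor │NYC   │1003│carol52@mail.com
2024-08-10│Hank Taylor │London│1000│frank76@mail.com
                                                    
                                                    
                                                    
                                                    
                                                    
                                                    
                                                    
                                                    
                                                    
                                                    
                                                    
                                                    
                                                    
                                                    


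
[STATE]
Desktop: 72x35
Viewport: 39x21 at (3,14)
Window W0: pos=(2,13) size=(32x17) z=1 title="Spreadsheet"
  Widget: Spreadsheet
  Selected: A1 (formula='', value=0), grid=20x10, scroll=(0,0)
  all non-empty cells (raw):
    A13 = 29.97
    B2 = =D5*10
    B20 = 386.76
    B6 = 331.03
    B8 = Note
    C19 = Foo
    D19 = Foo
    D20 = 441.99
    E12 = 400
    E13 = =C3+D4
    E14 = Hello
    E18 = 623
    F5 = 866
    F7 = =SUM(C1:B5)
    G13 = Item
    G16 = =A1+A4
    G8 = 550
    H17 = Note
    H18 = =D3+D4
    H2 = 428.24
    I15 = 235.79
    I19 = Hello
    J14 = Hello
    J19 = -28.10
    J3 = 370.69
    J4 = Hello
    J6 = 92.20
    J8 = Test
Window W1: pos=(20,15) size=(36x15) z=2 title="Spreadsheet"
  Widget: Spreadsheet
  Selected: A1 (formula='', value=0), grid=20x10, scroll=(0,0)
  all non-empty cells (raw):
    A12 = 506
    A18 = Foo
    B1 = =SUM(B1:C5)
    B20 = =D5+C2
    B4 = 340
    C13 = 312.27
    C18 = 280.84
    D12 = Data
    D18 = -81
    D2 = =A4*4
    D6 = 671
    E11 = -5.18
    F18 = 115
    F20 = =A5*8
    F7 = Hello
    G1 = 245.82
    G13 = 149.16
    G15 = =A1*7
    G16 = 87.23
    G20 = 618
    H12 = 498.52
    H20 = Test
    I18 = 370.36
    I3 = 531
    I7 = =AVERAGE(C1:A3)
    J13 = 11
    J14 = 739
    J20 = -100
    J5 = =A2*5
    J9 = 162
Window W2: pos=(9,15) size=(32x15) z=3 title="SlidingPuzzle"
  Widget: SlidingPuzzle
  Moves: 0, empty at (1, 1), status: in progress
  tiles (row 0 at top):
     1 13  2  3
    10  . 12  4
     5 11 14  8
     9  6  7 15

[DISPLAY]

 Spreadsheet                  ┃        
──────┏━━━━━━━━━━━━━━━━━━━━━━━━━━━━━━┓━
A1:   ┃ SlidingPuzzle                ┃ 
      ┠──────────────────────────────┨─
------┃┌────┬────┬────┬────┐         ┃ 
  1   ┃│  1 │ 13 │  2 │  3 │         ┃ 
  2   ┃├────┼────┼────┼────┤         ┃-
  3   ┃│ 10 │    │ 12 │  4 │         ┃ 
  4   ┃├────┼────┼────┼────┤         ┃ 
  5   ┃│  5 │ 11 │ 14 │  8 │         ┃ 
  6   ┃├────┼────┼────┼────┤         ┃ 
  7   ┃│  9 │  6 │  7 │ 15 │         ┃ 
  8   ┃└────┴────┴────┴────┘         ┃ 
  9   ┃Moves: 0                      ┃ 
 10   ┃                              ┃ 
━━━━━━┗━━━━━━━━━━━━━━━━━━━━━━━━━━━━━━┛━
                                       
                                       
                                       
                                       
                                       


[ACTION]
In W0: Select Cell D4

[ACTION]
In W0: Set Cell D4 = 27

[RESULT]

 Spreadsheet                  ┃        
──────┏━━━━━━━━━━━━━━━━━━━━━━━━━━━━━━┓━
D4: 27┃ SlidingPuzzle                ┃ 
      ┠──────────────────────────────┨─
------┃┌────┬────┬────┬────┐         ┃ 
  1   ┃│  1 │ 13 │  2 │  3 │         ┃ 
  2   ┃├────┼────┼────┼────┤         ┃-
  3   ┃│ 10 │    │ 12 │  4 │         ┃ 
  4   ┃├────┼────┼────┼────┤         ┃ 
  5   ┃│  5 │ 11 │ 14 │  8 │         ┃ 
  6   ┃├────┼────┼────┼────┤         ┃ 
  7   ┃│  9 │  6 │  7 │ 15 │         ┃ 
  8   ┃└────┴────┴────┴────┘         ┃ 
  9   ┃Moves: 0                      ┃ 
 10   ┃                              ┃ 
━━━━━━┗━━━━━━━━━━━━━━━━━━━━━━━━━━━━━━┛━
                                       
                                       
                                       
                                       
                                       


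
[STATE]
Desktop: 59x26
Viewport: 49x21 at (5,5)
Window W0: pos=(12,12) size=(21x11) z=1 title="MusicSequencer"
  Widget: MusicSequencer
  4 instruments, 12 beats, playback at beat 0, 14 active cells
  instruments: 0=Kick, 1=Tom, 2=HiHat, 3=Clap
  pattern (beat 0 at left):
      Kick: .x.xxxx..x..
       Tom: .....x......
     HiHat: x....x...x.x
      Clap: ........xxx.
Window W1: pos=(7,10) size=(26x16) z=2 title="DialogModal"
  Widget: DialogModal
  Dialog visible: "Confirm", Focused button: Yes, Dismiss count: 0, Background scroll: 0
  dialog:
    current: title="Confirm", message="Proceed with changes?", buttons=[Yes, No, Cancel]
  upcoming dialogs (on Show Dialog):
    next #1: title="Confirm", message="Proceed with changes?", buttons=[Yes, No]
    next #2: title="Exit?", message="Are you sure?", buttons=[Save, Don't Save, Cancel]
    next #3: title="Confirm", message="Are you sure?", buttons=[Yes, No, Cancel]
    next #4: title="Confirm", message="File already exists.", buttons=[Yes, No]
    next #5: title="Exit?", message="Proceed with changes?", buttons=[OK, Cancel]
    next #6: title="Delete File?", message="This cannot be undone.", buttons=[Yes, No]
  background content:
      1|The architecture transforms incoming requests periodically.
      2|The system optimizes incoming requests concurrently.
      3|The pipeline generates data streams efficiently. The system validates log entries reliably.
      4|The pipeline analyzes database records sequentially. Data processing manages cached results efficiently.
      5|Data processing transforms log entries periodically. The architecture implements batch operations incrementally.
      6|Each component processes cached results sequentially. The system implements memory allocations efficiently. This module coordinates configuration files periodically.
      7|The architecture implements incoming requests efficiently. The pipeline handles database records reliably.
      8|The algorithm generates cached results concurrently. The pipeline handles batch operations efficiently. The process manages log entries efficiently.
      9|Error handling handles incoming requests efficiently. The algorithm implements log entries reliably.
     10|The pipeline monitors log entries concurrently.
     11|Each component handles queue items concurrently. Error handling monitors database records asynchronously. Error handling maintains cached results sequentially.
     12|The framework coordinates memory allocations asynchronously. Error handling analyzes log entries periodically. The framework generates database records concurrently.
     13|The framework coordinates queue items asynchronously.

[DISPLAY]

                                                 
                                                 
                                                 
                                                 
                                                 
  ┏━━━━━━━━━━━━━━━━━━━━━━━━┓                     
  ┃ DialogModal            ┃                     
  ┠────────────────────────┨                     
  ┃The architecture transfo┃                     
  ┃The system optimizes inc┃                     
  ┃The pipeline generates d┃                     
  ┃Th┌──────────────────┐da┃                     
  ┃Da│     Confirm      │or┃                     
  ┃Ea│Proceed with chang│es┃                     
  ┃Th│[Yes]  No   Cancel│me┃                     
  ┃Th└──────────────────┘s ┃                     
  ┃Error handling handles i┃                     
  ┃The pipeline monitors lo┃                     
  ┃Each component handles q┃                     
  ┃The framework coordinate┃                     
  ┗━━━━━━━━━━━━━━━━━━━━━━━━┛                     


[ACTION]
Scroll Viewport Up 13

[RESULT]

                                                 
                                                 
                                                 
                                                 
                                                 
                                                 
                                                 
                                                 
                                                 
                                                 
  ┏━━━━━━━━━━━━━━━━━━━━━━━━┓                     
  ┃ DialogModal            ┃                     
  ┠────────────────────────┨                     
  ┃The architecture transfo┃                     
  ┃The system optimizes inc┃                     
  ┃The pipeline generates d┃                     
  ┃Th┌──────────────────┐da┃                     
  ┃Da│     Confirm      │or┃                     
  ┃Ea│Proceed with chang│es┃                     
  ┃Th│[Yes]  No   Cancel│me┃                     
  ┃Th└──────────────────┘s ┃                     


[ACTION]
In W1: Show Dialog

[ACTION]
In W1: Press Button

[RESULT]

                                                 
                                                 
                                                 
                                                 
                                                 
                                                 
                                                 
                                                 
                                                 
                                                 
  ┏━━━━━━━━━━━━━━━━━━━━━━━━┓                     
  ┃ DialogModal            ┃                     
  ┠────────────────────────┨                     
  ┃The architecture transfo┃                     
  ┃The system optimizes inc┃                     
  ┃The pipeline generates d┃                     
  ┃The pipeline analyzes da┃                     
  ┃Data processing transfor┃                     
  ┃Each component processes┃                     
  ┃The architecture impleme┃                     
  ┃The algorithm generates ┃                     


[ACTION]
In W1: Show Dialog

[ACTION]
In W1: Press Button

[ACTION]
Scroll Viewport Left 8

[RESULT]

                                                 
                                                 
                                                 
                                                 
                                                 
                                                 
                                                 
                                                 
                                                 
                                                 
       ┏━━━━━━━━━━━━━━━━━━━━━━━━┓                
       ┃ DialogModal            ┃                
       ┠────────────────────────┨                
       ┃The architecture transfo┃                
       ┃The system optimizes inc┃                
       ┃The pipeline generates d┃                
       ┃The pipeline analyzes da┃                
       ┃Data processing transfor┃                
       ┃Each component processes┃                
       ┃The architecture impleme┃                
       ┃The algorithm generates ┃                
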